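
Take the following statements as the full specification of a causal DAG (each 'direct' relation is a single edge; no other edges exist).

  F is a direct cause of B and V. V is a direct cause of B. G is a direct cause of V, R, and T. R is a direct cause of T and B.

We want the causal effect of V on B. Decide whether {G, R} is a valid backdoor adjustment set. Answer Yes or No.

Backdoor paths from V to B (paths whose first edge points into V):
  P1: V <- G -> R -> B
  P2: V <- G -> T <- R -> B
  P3: V <- F -> B
Condition 1 (no descendant of V in the set): holds — descendants of V are {B}; none are in {G, R}.
Condition 2 (every backdoor path blocked by {G, R}):
  P1: blocked at fork node G ∈ conditioning set.
  P2: blocked at fork node G ∈ conditioning set.
  P3: open — no interior node is in the conditioning set.
{G, R} does not satisfy the backdoor criterion.

No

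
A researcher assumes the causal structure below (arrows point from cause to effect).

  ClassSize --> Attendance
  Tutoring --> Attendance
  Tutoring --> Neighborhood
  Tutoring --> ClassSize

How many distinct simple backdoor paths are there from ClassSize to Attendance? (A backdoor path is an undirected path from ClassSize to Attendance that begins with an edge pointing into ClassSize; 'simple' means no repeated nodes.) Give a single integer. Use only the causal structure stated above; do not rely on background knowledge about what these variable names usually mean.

A backdoor path from ClassSize to Attendance is any simple undirected path whose first edge points into ClassSize (i.e. leaves ClassSize via a parent).
Parents of ClassSize: {Tutoring}.
Enumerating:
  P1: ClassSize <- Tutoring -> Attendance
That exhausts the simple backdoor paths. Count: 1.

1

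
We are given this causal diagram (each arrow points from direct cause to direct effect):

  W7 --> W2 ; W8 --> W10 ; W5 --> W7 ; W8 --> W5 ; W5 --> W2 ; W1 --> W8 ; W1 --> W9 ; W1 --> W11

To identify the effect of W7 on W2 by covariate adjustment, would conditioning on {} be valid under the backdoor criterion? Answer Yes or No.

No

Backdoor paths from W7 to W2 (paths whose first edge points into W7):
  P1: W7 <- W5 -> W2
Condition 1 (no descendant of W7 in the set): holds — descendants of W7 are {W2}; none are in {}.
Condition 2 (every backdoor path blocked by {}):
  P1: open — no interior node is in the conditioning set.
{} does not satisfy the backdoor criterion.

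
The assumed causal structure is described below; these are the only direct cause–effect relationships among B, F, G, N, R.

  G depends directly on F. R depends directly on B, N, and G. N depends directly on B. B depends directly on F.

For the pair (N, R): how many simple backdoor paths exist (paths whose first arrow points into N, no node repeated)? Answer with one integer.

A backdoor path from N to R is any simple undirected path whose first edge points into N (i.e. leaves N via a parent).
Parents of N: {B}.
Enumerating:
  P1: N <- B <- F -> G -> R
  P2: N <- B -> R
That exhausts the simple backdoor paths. Count: 2.

2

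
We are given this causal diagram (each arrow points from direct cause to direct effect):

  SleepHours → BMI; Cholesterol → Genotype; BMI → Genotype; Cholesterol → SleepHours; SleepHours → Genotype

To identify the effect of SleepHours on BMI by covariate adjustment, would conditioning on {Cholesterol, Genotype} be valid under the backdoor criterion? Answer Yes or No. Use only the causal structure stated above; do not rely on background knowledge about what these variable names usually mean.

No

Backdoor paths from SleepHours to BMI (paths whose first edge points into SleepHours):
  P1: SleepHours <- Cholesterol -> Genotype <- BMI
Condition 1 (no descendant of SleepHours in the set): FAILS — Genotype is a descendant of SleepHours.
Condition 2 (every backdoor path blocked by {Cholesterol, Genotype}):
  P1: blocked at fork node Cholesterol ∈ conditioning set.
{Cholesterol, Genotype} does not satisfy the backdoor criterion.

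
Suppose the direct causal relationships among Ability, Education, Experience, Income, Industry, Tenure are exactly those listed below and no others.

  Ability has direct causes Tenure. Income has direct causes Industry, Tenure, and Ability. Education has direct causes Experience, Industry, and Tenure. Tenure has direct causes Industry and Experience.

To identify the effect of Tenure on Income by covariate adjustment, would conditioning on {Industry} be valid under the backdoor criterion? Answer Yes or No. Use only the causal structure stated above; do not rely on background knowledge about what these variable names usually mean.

Backdoor paths from Tenure to Income (paths whose first edge points into Tenure):
  P1: Tenure <- Industry -> Income
  P2: Tenure <- Experience -> Education <- Industry -> Income
Condition 1 (no descendant of Tenure in the set): holds — descendants of Tenure are {Ability, Education, Income}; none are in {Industry}.
Condition 2 (every backdoor path blocked by {Industry}):
  P1: blocked at fork node Industry ∈ conditioning set.
  P2: blocked at collider Education (neither it nor any descendant is in the conditioning set).
{Industry} satisfies the backdoor criterion.

Yes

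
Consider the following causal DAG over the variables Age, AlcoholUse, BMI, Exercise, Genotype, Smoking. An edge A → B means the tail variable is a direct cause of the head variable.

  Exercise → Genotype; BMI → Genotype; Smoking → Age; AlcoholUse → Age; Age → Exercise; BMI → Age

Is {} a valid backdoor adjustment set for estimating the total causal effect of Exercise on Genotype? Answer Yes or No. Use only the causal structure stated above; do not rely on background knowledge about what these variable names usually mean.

Backdoor paths from Exercise to Genotype (paths whose first edge points into Exercise):
  P1: Exercise <- Age <- BMI -> Genotype
Condition 1 (no descendant of Exercise in the set): holds — descendants of Exercise are {Genotype}; none are in {}.
Condition 2 (every backdoor path blocked by {}):
  P1: open — no interior node is in the conditioning set.
{} does not satisfy the backdoor criterion.

No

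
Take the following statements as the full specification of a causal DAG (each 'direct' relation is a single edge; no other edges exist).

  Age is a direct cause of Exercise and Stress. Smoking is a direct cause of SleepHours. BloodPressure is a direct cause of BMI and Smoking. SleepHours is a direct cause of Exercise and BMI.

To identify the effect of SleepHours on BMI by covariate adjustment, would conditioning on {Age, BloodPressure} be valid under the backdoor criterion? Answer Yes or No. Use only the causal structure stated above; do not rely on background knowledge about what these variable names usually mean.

Backdoor paths from SleepHours to BMI (paths whose first edge points into SleepHours):
  P1: SleepHours <- Smoking <- BloodPressure -> BMI
Condition 1 (no descendant of SleepHours in the set): holds — descendants of SleepHours are {BMI, Exercise}; none are in {Age, BloodPressure}.
Condition 2 (every backdoor path blocked by {Age, BloodPressure}):
  P1: blocked at fork node BloodPressure ∈ conditioning set.
{Age, BloodPressure} satisfies the backdoor criterion.

Yes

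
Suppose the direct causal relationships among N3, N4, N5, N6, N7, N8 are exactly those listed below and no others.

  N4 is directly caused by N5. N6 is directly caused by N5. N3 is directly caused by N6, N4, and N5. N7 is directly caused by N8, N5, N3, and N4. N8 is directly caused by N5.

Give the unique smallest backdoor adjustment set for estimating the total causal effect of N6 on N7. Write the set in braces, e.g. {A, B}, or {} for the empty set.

Variables eligible for adjustment (non-descendants of N6, excluding N6 and N7): {N4, N5, N8}.
Backdoor paths from N6 to N7:
  P1: N6 <- N5 -> N8 -> N7
  P2: N6 <- N5 -> N4 -> N3 -> N7
  P3: N6 <- N5 -> N4 -> N7
  P4: N6 <- N5 -> N3 <- N4 -> N7
  P5: N6 <- N5 -> N3 -> N7
  P6: N6 <- N5 -> N7
The empty set is not sufficient: P1 (N6 <- N5 -> N8 -> N7) has no collider blocking it and no conditioned non-collider, so it is open.
Try {N5}:
  P1: blocked at fork node N5 ∈ conditioning set.
  P2: blocked at fork node N5 ∈ conditioning set.
  P3: blocked at fork node N5 ∈ conditioning set.
  P4: blocked at fork node N5 ∈ conditioning set.
  P5: blocked at fork node N5 ∈ conditioning set.
  P6: blocked at fork node N5 ∈ conditioning set.
{N5} contains no descendant of N6 and blocks every backdoor path.
No other singleton works — e.g. {N8} leaves P2 open — so {N5} is the unique smallest valid adjustment set.

{N5}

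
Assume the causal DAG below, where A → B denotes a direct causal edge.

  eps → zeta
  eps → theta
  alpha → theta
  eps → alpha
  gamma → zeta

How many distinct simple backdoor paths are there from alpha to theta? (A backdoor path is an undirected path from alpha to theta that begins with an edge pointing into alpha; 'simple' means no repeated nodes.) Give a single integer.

A backdoor path from alpha to theta is any simple undirected path whose first edge points into alpha (i.e. leaves alpha via a parent).
Parents of alpha: {eps}.
Enumerating:
  P1: alpha <- eps -> theta
That exhausts the simple backdoor paths. Count: 1.

1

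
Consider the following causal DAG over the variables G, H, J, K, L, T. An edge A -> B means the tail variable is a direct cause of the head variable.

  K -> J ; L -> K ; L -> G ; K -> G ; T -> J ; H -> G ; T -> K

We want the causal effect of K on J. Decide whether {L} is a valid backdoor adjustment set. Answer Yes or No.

Backdoor paths from K to J (paths whose first edge points into K):
  P1: K <- T -> J
Condition 1 (no descendant of K in the set): holds — descendants of K are {G, J}; none are in {L}.
Condition 2 (every backdoor path blocked by {L}):
  P1: open — no interior node is in the conditioning set.
{L} does not satisfy the backdoor criterion.

No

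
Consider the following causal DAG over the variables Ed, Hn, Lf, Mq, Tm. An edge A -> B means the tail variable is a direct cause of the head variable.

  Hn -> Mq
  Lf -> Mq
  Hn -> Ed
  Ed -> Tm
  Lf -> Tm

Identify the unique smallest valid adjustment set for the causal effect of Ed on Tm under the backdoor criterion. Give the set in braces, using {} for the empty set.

Variables eligible for adjustment (non-descendants of Ed, excluding Ed and Tm): {Hn, Lf, Mq}.
Backdoor paths from Ed to Tm:
  P1: Ed <- Hn -> Mq <- Lf -> Tm
Each backdoor path contains an unconditioned collider, so every path is already blocked with the empty conditioning set:
  P1: blocked at collider Mq (neither it nor any descendant is in the conditioning set).
The empty set is therefore the unique smallest valid set.

{}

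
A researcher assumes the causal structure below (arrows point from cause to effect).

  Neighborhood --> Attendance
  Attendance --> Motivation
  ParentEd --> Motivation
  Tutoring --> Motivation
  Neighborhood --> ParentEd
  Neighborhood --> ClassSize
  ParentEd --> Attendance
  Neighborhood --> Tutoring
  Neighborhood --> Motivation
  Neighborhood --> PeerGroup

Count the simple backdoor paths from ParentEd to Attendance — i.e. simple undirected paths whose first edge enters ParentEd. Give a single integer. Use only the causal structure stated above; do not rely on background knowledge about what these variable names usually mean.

3

A backdoor path from ParentEd to Attendance is any simple undirected path whose first edge points into ParentEd (i.e. leaves ParentEd via a parent).
Parents of ParentEd: {Neighborhood}.
Enumerating:
  P1: ParentEd <- Neighborhood -> Tutoring -> Motivation <- Attendance
  P2: ParentEd <- Neighborhood -> Attendance
  P3: ParentEd <- Neighborhood -> Motivation <- Attendance
That exhausts the simple backdoor paths. Count: 3.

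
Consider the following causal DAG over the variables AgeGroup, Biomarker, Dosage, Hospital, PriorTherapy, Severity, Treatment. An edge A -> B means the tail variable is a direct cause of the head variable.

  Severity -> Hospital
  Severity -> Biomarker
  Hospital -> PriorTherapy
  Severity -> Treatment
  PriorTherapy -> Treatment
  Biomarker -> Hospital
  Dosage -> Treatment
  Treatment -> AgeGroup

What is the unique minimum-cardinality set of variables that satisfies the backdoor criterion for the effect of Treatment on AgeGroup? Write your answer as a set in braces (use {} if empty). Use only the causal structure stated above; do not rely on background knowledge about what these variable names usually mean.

Variables eligible for adjustment (non-descendants of Treatment, excluding Treatment and AgeGroup): {Biomarker, Dosage, Hospital, PriorTherapy, Severity}.
Backdoor paths from Treatment to AgeGroup:
  (none)
With no backdoor paths the empty set already satisfies the criterion, and it is trivially minimal.

{}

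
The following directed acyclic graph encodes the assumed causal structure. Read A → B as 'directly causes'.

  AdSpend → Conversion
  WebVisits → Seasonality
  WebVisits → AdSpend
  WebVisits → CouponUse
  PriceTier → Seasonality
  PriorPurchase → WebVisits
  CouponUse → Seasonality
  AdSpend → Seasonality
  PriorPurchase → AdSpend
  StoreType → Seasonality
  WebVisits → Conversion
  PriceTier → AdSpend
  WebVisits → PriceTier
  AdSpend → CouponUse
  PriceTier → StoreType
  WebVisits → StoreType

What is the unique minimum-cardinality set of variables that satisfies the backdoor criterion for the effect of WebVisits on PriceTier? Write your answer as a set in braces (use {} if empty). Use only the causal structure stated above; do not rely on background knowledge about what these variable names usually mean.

Variables eligible for adjustment (non-descendants of WebVisits, excluding WebVisits and PriceTier): {PriorPurchase}.
Backdoor paths from WebVisits to PriceTier:
  P1: WebVisits <- PriorPurchase -> AdSpend <- PriceTier
  P2: WebVisits <- PriorPurchase -> AdSpend -> CouponUse -> Seasonality <- PriceTier
  P3: WebVisits <- PriorPurchase -> AdSpend -> CouponUse -> Seasonality <- StoreType <- PriceTier
  P4: WebVisits <- PriorPurchase -> AdSpend -> Seasonality <- PriceTier
  P5: WebVisits <- PriorPurchase -> AdSpend -> Seasonality <- StoreType <- PriceTier
Each backdoor path contains an unconditioned collider, so every path is already blocked with the empty conditioning set:
  P1: blocked at collider AdSpend (neither it nor any descendant is in the conditioning set).
  P2: blocked at collider Seasonality (neither it nor any descendant is in the conditioning set).
  P3: blocked at collider Seasonality (neither it nor any descendant is in the conditioning set).
  P4: blocked at collider Seasonality (neither it nor any descendant is in the conditioning set).
  P5: blocked at collider Seasonality (neither it nor any descendant is in the conditioning set).
The empty set is therefore the unique smallest valid set.

{}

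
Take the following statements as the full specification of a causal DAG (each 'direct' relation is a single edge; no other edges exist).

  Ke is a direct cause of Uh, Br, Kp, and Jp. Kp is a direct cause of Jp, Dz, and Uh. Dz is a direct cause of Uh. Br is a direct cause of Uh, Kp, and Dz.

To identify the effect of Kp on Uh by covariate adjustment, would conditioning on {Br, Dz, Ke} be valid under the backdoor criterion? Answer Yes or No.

Backdoor paths from Kp to Uh (paths whose first edge points into Kp):
  P1: Kp <- Ke -> Br -> Dz -> Uh
  P2: Kp <- Ke -> Br -> Uh
  P3: Kp <- Ke -> Uh
  P4: Kp <- Br <- Ke -> Uh
  P5: Kp <- Br -> Dz -> Uh
  P6: Kp <- Br -> Uh
Condition 1 (no descendant of Kp in the set): FAILS — Dz is a descendant of Kp.
Condition 2 (every backdoor path blocked by {Br, Dz, Ke}):
  P1: blocked at fork node Ke ∈ conditioning set.
  P2: blocked at fork node Ke ∈ conditioning set.
  P3: blocked at fork node Ke ∈ conditioning set.
  P4: blocked at chain node Br ∈ conditioning set.
  P5: blocked at fork node Br ∈ conditioning set.
  P6: blocked at fork node Br ∈ conditioning set.
{Br, Dz, Ke} does not satisfy the backdoor criterion.

No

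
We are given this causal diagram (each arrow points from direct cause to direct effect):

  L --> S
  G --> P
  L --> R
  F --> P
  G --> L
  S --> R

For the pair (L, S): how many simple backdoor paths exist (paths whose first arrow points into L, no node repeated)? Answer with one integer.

0

A backdoor path from L to S is any simple undirected path whose first edge points into L (i.e. leaves L via a parent).
Parents of L: {G}.
No simple path from any parent of L reaches S without revisiting L, so there are no backdoor paths.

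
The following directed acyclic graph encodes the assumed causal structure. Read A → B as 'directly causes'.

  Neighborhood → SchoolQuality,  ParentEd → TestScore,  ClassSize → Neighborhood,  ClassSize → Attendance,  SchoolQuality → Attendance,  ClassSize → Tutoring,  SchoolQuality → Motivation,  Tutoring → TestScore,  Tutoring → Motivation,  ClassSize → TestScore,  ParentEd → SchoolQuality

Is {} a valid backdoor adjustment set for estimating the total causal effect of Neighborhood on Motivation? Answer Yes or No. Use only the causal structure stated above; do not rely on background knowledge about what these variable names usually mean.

No

Backdoor paths from Neighborhood to Motivation (paths whose first edge points into Neighborhood):
  P1: Neighborhood <- ClassSize -> Tutoring -> TestScore <- ParentEd -> SchoolQuality -> Motivation
  P2: Neighborhood <- ClassSize -> Tutoring -> Motivation
  P3: Neighborhood <- ClassSize -> TestScore <- Tutoring -> Motivation
  P4: Neighborhood <- ClassSize -> TestScore <- ParentEd -> SchoolQuality -> Motivation
  P5: Neighborhood <- ClassSize -> Attendance <- SchoolQuality <- ParentEd -> TestScore <- Tutoring -> Motivation
  P6: Neighborhood <- ClassSize -> Attendance <- SchoolQuality -> Motivation
Condition 1 (no descendant of Neighborhood in the set): holds — descendants of Neighborhood are {Attendance, Motivation, SchoolQuality}; none are in {}.
Condition 2 (every backdoor path blocked by {}):
  P1: blocked at collider TestScore (neither it nor any descendant is in the conditioning set).
  P2: open — no interior node is in the conditioning set.
  P3: blocked at collider TestScore (neither it nor any descendant is in the conditioning set).
  P4: blocked at collider TestScore (neither it nor any descendant is in the conditioning set).
  P5: blocked at collider Attendance (neither it nor any descendant is in the conditioning set).
  P6: blocked at collider Attendance (neither it nor any descendant is in the conditioning set).
{} does not satisfy the backdoor criterion.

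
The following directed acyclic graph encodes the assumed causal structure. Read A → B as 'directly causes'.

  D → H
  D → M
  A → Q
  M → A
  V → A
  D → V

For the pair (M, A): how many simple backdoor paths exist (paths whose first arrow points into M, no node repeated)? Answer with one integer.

A backdoor path from M to A is any simple undirected path whose first edge points into M (i.e. leaves M via a parent).
Parents of M: {D}.
Enumerating:
  P1: M <- D -> V -> A
That exhausts the simple backdoor paths. Count: 1.

1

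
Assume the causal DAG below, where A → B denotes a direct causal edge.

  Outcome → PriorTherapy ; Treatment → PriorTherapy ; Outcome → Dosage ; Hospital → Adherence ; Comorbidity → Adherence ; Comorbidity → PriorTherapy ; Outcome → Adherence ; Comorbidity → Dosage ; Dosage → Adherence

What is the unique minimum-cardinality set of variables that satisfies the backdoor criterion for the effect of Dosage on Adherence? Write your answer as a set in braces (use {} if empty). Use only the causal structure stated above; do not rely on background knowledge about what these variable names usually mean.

{Comorbidity, Outcome}

Variables eligible for adjustment (non-descendants of Dosage, excluding Dosage and Adherence): {Comorbidity, Hospital, Outcome, PriorTherapy, Treatment}.
Backdoor paths from Dosage to Adherence:
  P1: Dosage <- Outcome -> Adherence
  P2: Dosage <- Outcome -> PriorTherapy <- Comorbidity -> Adherence
  P3: Dosage <- Comorbidity -> Adherence
  P4: Dosage <- Comorbidity -> PriorTherapy <- Outcome -> Adherence
The empty set is not sufficient: P1 (Dosage <- Outcome -> Adherence) has no collider blocking it and no conditioned non-collider, so it is open.
Try {Comorbidity, Outcome}:
  P1: blocked at fork node Outcome ∈ conditioning set.
  P2: blocked at fork node Outcome ∈ conditioning set.
  P3: blocked at fork node Comorbidity ∈ conditioning set.
  P4: blocked at fork node Comorbidity ∈ conditioning set.
{Comorbidity, Outcome} contains no descendant of Dosage and blocks every backdoor path.
Every element of {Comorbidity, Outcome} is needed (dropping Comorbidity leaves P3 open; dropping Outcome leaves P1 open), so no proper subset is valid.
Among all size-2 subsets of the eligible variables, only {Comorbidity, Outcome} blocks every backdoor path, so it is the unique smallest valid adjustment set.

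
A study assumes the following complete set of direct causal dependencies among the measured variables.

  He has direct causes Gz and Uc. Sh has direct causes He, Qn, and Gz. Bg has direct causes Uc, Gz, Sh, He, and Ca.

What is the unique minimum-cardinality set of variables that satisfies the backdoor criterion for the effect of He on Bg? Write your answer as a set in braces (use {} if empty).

Variables eligible for adjustment (non-descendants of He, excluding He and Bg): {Ca, Gz, Qn, Uc}.
Backdoor paths from He to Bg:
  P1: He <- Uc -> Bg
  P2: He <- Gz -> Sh -> Bg
  P3: He <- Gz -> Bg
The empty set is not sufficient: P1 (He <- Uc -> Bg) has no collider blocking it and no conditioned non-collider, so it is open.
Try {Gz, Uc}:
  P1: blocked at fork node Uc ∈ conditioning set.
  P2: blocked at fork node Gz ∈ conditioning set.
  P3: blocked at fork node Gz ∈ conditioning set.
{Gz, Uc} contains no descendant of He and blocks every backdoor path.
Every element of {Gz, Uc} is needed (dropping Gz leaves P2 open; dropping Uc leaves P1 open), so no proper subset is valid.
Among all size-2 subsets of the eligible variables, only {Gz, Uc} blocks every backdoor path, so it is the unique smallest valid adjustment set.

{Gz, Uc}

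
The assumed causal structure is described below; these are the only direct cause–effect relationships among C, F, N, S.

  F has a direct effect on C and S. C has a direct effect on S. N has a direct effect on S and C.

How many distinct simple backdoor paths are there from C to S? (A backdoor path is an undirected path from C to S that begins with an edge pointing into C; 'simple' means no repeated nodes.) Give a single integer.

A backdoor path from C to S is any simple undirected path whose first edge points into C (i.e. leaves C via a parent).
Parents of C: {F, N}.
Enumerating:
  P1: C <- F -> S
  P2: C <- N -> S
That exhausts the simple backdoor paths. Count: 2.

2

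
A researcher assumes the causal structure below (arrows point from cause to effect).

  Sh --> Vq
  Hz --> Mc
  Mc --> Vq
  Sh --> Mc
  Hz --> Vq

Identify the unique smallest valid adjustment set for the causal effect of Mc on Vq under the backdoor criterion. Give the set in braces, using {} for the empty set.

{Hz, Sh}

Variables eligible for adjustment (non-descendants of Mc, excluding Mc and Vq): {Hz, Sh}.
Backdoor paths from Mc to Vq:
  P1: Mc <- Sh -> Vq
  P2: Mc <- Hz -> Vq
The empty set is not sufficient: P1 (Mc <- Sh -> Vq) has no collider blocking it and no conditioned non-collider, so it is open.
Try {Hz, Sh}:
  P1: blocked at fork node Sh ∈ conditioning set.
  P2: blocked at fork node Hz ∈ conditioning set.
{Hz, Sh} contains no descendant of Mc and blocks every backdoor path.
Every element of {Hz, Sh} is needed (dropping Hz leaves P2 open; dropping Sh leaves P1 open), so no proper subset is valid.
Among all size-2 subsets of the eligible variables, only {Hz, Sh} blocks every backdoor path, so it is the unique smallest valid adjustment set.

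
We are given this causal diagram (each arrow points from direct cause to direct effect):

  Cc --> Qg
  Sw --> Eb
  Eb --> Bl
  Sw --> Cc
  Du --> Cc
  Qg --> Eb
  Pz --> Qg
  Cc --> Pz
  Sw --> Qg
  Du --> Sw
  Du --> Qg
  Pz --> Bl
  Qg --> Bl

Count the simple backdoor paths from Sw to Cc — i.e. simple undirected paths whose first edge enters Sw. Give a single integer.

A backdoor path from Sw to Cc is any simple undirected path whose first edge points into Sw (i.e. leaves Sw via a parent).
Parents of Sw: {Du}.
Enumerating:
  P1: Sw <- Du -> Cc
  P2: Sw <- Du -> Qg <- Cc
  P3: Sw <- Du -> Qg <- Pz <- Cc
  P4: Sw <- Du -> Qg -> Eb -> Bl <- Pz <- Cc
  P5: Sw <- Du -> Qg -> Bl <- Pz <- Cc
That exhausts the simple backdoor paths. Count: 5.

5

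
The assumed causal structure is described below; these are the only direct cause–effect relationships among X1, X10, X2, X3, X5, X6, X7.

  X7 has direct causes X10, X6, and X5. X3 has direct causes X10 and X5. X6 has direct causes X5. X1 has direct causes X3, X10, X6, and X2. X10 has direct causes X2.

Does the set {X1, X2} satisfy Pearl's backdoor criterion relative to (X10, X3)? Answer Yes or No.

Backdoor paths from X10 to X3 (paths whose first edge points into X10):
  P1: X10 <- X2 -> X1 <- X6 <- X5 -> X3
  P2: X10 <- X2 -> X1 <- X6 -> X7 <- X5 -> X3
  P3: X10 <- X2 -> X1 <- X3
Condition 1 (no descendant of X10 in the set): FAILS — X1 is a descendant of X10.
Condition 2 (every backdoor path blocked by {X1, X2}):
  P1: blocked at fork node X2 ∈ conditioning set.
  P2: blocked at fork node X2 ∈ conditioning set.
  P3: blocked at fork node X2 ∈ conditioning set.
{X1, X2} does not satisfy the backdoor criterion.

No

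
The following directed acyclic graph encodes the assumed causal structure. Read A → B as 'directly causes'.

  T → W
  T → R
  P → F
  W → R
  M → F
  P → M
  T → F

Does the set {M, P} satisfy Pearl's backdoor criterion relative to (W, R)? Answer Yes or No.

Backdoor paths from W to R (paths whose first edge points into W):
  P1: W <- T -> R
Condition 1 (no descendant of W in the set): holds — descendants of W are {R}; none are in {M, P}.
Condition 2 (every backdoor path blocked by {M, P}):
  P1: open — no interior node is in the conditioning set.
{M, P} does not satisfy the backdoor criterion.

No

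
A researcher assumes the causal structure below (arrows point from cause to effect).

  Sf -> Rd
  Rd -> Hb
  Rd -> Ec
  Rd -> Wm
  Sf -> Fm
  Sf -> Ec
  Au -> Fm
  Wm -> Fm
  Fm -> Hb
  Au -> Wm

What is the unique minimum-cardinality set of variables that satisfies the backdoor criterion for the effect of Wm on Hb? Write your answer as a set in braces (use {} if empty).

{Au, Rd}

Variables eligible for adjustment (non-descendants of Wm, excluding Wm and Hb): {Au, Ec, Rd, Sf}.
Backdoor paths from Wm to Hb:
  P1: Wm <- Au -> Fm <- Sf -> Rd -> Hb
  P2: Wm <- Au -> Fm <- Sf -> Ec <- Rd -> Hb
  P3: Wm <- Au -> Fm -> Hb
  P4: Wm <- Rd <- Sf -> Fm -> Hb
  P5: Wm <- Rd -> Ec <- Sf -> Fm -> Hb
  P6: Wm <- Rd -> Hb
The empty set is not sufficient: P3 (Wm <- Au -> Fm -> Hb) has no collider blocking it and no conditioned non-collider, so it is open.
Try {Au, Rd}:
  P1: blocked at fork node Au ∈ conditioning set.
  P2: blocked at fork node Au ∈ conditioning set.
  P3: blocked at fork node Au ∈ conditioning set.
  P4: blocked at chain node Rd ∈ conditioning set.
  P5: blocked at fork node Rd ∈ conditioning set.
  P6: blocked at fork node Rd ∈ conditioning set.
{Au, Rd} contains no descendant of Wm and blocks every backdoor path.
Every element of {Au, Rd} is needed (dropping Au leaves P3 open; dropping Rd leaves P4 open), so no proper subset is valid.
Among all size-2 subsets of the eligible variables, only {Au, Rd} blocks every backdoor path, so it is the unique smallest valid adjustment set.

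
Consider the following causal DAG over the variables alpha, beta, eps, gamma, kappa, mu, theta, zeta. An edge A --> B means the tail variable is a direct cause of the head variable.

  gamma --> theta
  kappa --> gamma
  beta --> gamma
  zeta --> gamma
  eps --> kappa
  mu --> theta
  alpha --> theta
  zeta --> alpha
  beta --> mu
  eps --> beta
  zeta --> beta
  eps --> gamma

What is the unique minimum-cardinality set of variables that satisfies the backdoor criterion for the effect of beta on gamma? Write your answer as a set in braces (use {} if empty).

Variables eligible for adjustment (non-descendants of beta, excluding beta and gamma): {alpha, eps, kappa, zeta}.
Backdoor paths from beta to gamma:
  P1: beta <- zeta -> alpha -> theta <- gamma
  P2: beta <- zeta -> gamma
  P3: beta <- eps -> kappa -> gamma
  P4: beta <- eps -> gamma
The empty set is not sufficient: P2 (beta <- zeta -> gamma) has no collider blocking it and no conditioned non-collider, so it is open.
Try {eps, zeta}:
  P1: blocked at fork node zeta ∈ conditioning set.
  P2: blocked at fork node zeta ∈ conditioning set.
  P3: blocked at fork node eps ∈ conditioning set.
  P4: blocked at fork node eps ∈ conditioning set.
{eps, zeta} contains no descendant of beta and blocks every backdoor path.
Every element of {eps, zeta} is needed (dropping eps leaves P3 open; dropping zeta leaves P2 open), so no proper subset is valid.
Among all size-2 subsets of the eligible variables, only {eps, zeta} blocks every backdoor path, so it is the unique smallest valid adjustment set.

{eps, zeta}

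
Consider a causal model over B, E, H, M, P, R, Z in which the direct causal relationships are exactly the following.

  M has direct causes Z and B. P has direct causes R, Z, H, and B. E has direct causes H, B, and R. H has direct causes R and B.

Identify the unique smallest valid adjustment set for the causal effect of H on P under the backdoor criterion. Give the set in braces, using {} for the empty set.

{B, R}

Variables eligible for adjustment (non-descendants of H, excluding H and P): {B, M, R, Z}.
Backdoor paths from H to P:
  P1: H <- B -> P
  P2: H <- B -> M <- Z -> P
  P3: H <- B -> E <- R -> P
  P4: H <- R -> P
  P5: H <- R -> E <- B -> P
  P6: H <- R -> E <- B -> M <- Z -> P
The empty set is not sufficient: P1 (H <- B -> P) has no collider blocking it and no conditioned non-collider, so it is open.
Try {B, R}:
  P1: blocked at fork node B ∈ conditioning set.
  P2: blocked at fork node B ∈ conditioning set.
  P3: blocked at fork node B ∈ conditioning set.
  P4: blocked at fork node R ∈ conditioning set.
  P5: blocked at fork node R ∈ conditioning set.
  P6: blocked at fork node R ∈ conditioning set.
{B, R} contains no descendant of H and blocks every backdoor path.
Every element of {B, R} is needed (dropping B leaves P1 open; dropping R leaves P4 open), so no proper subset is valid.
Among all size-2 subsets of the eligible variables, only {B, R} blocks every backdoor path, so it is the unique smallest valid adjustment set.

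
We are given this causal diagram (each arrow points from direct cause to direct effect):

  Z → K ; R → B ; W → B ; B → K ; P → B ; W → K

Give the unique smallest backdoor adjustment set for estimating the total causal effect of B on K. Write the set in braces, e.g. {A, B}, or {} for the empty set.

{W}

Variables eligible for adjustment (non-descendants of B, excluding B and K): {P, R, W, Z}.
Backdoor paths from B to K:
  P1: B <- W -> K
The empty set is not sufficient: P1 (B <- W -> K) has no collider blocking it and no conditioned non-collider, so it is open.
Try {W}:
  P1: blocked at fork node W ∈ conditioning set.
{W} contains no descendant of B and blocks every backdoor path.
No other singleton works — e.g. {P} leaves P1 open — so {W} is the unique smallest valid adjustment set.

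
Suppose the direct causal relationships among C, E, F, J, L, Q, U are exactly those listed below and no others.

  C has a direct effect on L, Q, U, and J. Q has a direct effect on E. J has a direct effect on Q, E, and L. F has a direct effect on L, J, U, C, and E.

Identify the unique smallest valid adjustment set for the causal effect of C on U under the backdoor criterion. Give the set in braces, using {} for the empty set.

Variables eligible for adjustment (non-descendants of C, excluding C and U): {F}.
Backdoor paths from C to U:
  P1: C <- F -> U
The empty set is not sufficient: P1 (C <- F -> U) has no collider blocking it and no conditioned non-collider, so it is open.
Try {F}:
  P1: blocked at fork node F ∈ conditioning set.
{F} contains no descendant of C and blocks every backdoor path.
{F} is the unique smallest valid adjustment set.

{F}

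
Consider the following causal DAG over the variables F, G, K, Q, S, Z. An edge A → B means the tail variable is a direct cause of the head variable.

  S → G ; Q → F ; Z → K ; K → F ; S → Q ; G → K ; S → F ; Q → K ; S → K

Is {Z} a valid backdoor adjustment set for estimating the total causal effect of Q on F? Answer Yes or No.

Backdoor paths from Q to F (paths whose first edge points into Q):
  P1: Q <- S -> G -> K -> F
  P2: Q <- S -> K -> F
  P3: Q <- S -> F
Condition 1 (no descendant of Q in the set): holds — descendants of Q are {F, K}; none are in {Z}.
Condition 2 (every backdoor path blocked by {Z}):
  P1: open — no interior node is in the conditioning set.
  P2: open — no interior node is in the conditioning set.
  P3: open — no interior node is in the conditioning set.
{Z} does not satisfy the backdoor criterion.

No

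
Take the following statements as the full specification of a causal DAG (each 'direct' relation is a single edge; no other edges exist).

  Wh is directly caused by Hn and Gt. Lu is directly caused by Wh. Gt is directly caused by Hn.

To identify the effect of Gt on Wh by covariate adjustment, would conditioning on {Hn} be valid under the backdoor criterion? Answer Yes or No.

Yes

Backdoor paths from Gt to Wh (paths whose first edge points into Gt):
  P1: Gt <- Hn -> Wh
Condition 1 (no descendant of Gt in the set): holds — descendants of Gt are {Lu, Wh}; none are in {Hn}.
Condition 2 (every backdoor path blocked by {Hn}):
  P1: blocked at fork node Hn ∈ conditioning set.
{Hn} satisfies the backdoor criterion.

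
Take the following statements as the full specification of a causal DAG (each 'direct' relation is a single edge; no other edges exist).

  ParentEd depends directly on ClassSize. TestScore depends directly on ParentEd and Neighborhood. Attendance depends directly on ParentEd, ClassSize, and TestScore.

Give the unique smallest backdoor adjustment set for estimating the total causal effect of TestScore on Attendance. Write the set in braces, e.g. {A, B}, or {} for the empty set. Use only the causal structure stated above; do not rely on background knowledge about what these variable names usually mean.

{ParentEd}

Variables eligible for adjustment (non-descendants of TestScore, excluding TestScore and Attendance): {ClassSize, Neighborhood, ParentEd}.
Backdoor paths from TestScore to Attendance:
  P1: TestScore <- ParentEd <- ClassSize -> Attendance
  P2: TestScore <- ParentEd -> Attendance
The empty set is not sufficient: P1 (TestScore <- ParentEd <- ClassSize -> Attendance) has no collider blocking it and no conditioned non-collider, so it is open.
Try {ParentEd}:
  P1: blocked at chain node ParentEd ∈ conditioning set.
  P2: blocked at fork node ParentEd ∈ conditioning set.
{ParentEd} contains no descendant of TestScore and blocks every backdoor path.
No other singleton works — e.g. {ClassSize} leaves P2 open — so {ParentEd} is the unique smallest valid adjustment set.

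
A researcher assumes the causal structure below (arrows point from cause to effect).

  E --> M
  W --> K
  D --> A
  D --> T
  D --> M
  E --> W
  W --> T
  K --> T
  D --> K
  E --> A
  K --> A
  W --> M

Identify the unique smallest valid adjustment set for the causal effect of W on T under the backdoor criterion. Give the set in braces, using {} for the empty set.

Variables eligible for adjustment (non-descendants of W, excluding W and T): {D, E}.
Backdoor paths from W to T:
  P1: W <- E -> M <- D -> K -> T
  P2: W <- E -> M <- D -> T
  P3: W <- E -> M <- D -> A <- K -> T
  P4: W <- E -> A <- D -> K -> T
  P5: W <- E -> A <- D -> T
  P6: W <- E -> A <- K <- D -> T
  P7: W <- E -> A <- K -> T
Each backdoor path contains an unconditioned collider, so every path is already blocked with the empty conditioning set:
  P1: blocked at collider M (neither it nor any descendant is in the conditioning set).
  P2: blocked at collider M (neither it nor any descendant is in the conditioning set).
  P3: blocked at collider M (neither it nor any descendant is in the conditioning set).
  P4: blocked at collider A (neither it nor any descendant is in the conditioning set).
  P5: blocked at collider A (neither it nor any descendant is in the conditioning set).
  P6: blocked at collider A (neither it nor any descendant is in the conditioning set).
  P7: blocked at collider A (neither it nor any descendant is in the conditioning set).
The empty set is therefore the unique smallest valid set.

{}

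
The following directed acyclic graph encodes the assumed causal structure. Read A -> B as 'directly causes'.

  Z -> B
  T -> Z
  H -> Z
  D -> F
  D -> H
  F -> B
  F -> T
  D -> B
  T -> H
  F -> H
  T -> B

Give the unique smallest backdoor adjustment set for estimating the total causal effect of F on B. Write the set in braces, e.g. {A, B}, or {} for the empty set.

{D}

Variables eligible for adjustment (non-descendants of F, excluding F and B): {D}.
Backdoor paths from F to B:
  P1: F <- D -> H <- T -> Z -> B
  P2: F <- D -> H <- T -> B
  P3: F <- D -> H -> Z <- T -> B
  P4: F <- D -> H -> Z -> B
  P5: F <- D -> B
The empty set is not sufficient: P4 (F <- D -> H -> Z -> B) has no collider blocking it and no conditioned non-collider, so it is open.
Try {D}:
  P1: blocked at fork node D ∈ conditioning set.
  P2: blocked at fork node D ∈ conditioning set.
  P3: blocked at fork node D ∈ conditioning set.
  P4: blocked at fork node D ∈ conditioning set.
  P5: blocked at fork node D ∈ conditioning set.
{D} contains no descendant of F and blocks every backdoor path.
{D} is the unique smallest valid adjustment set.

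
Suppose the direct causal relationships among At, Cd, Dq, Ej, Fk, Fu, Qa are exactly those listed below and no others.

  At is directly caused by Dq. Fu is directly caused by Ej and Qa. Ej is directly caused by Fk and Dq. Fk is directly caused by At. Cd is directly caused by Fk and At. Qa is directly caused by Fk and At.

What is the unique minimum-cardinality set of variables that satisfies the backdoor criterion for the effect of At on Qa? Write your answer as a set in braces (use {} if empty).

Variables eligible for adjustment (non-descendants of At, excluding At and Qa): {Dq}.
Backdoor paths from At to Qa:
  P1: At <- Dq -> Ej <- Fk -> Qa
  P2: At <- Dq -> Ej -> Fu <- Qa
Each backdoor path contains an unconditioned collider, so every path is already blocked with the empty conditioning set:
  P1: blocked at collider Ej (neither it nor any descendant is in the conditioning set).
  P2: blocked at collider Fu (neither it nor any descendant is in the conditioning set).
The empty set is therefore the unique smallest valid set.

{}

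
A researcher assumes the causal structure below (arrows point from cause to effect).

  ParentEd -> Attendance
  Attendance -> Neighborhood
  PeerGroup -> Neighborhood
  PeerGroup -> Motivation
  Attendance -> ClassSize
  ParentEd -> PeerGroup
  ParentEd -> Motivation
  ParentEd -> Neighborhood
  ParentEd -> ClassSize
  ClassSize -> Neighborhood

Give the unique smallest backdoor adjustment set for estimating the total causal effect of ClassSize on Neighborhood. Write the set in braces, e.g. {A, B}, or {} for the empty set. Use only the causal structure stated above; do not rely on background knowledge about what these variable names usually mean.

{Attendance, ParentEd}

Variables eligible for adjustment (non-descendants of ClassSize, excluding ClassSize and Neighborhood): {Attendance, Motivation, ParentEd, PeerGroup}.
Backdoor paths from ClassSize to Neighborhood:
  P1: ClassSize <- ParentEd -> PeerGroup -> Neighborhood
  P2: ClassSize <- ParentEd -> Attendance -> Neighborhood
  P3: ClassSize <- ParentEd -> Motivation <- PeerGroup -> Neighborhood
  P4: ClassSize <- ParentEd -> Neighborhood
  P5: ClassSize <- Attendance <- ParentEd -> PeerGroup -> Neighborhood
  P6: ClassSize <- Attendance <- ParentEd -> Motivation <- PeerGroup -> Neighborhood
  P7: ClassSize <- Attendance <- ParentEd -> Neighborhood
  P8: ClassSize <- Attendance -> Neighborhood
The empty set is not sufficient: P1 (ClassSize <- ParentEd -> PeerGroup -> Neighborhood) has no collider blocking it and no conditioned non-collider, so it is open.
Try {Attendance, ParentEd}:
  P1: blocked at fork node ParentEd ∈ conditioning set.
  P2: blocked at fork node ParentEd ∈ conditioning set.
  P3: blocked at fork node ParentEd ∈ conditioning set.
  P4: blocked at fork node ParentEd ∈ conditioning set.
  P5: blocked at chain node Attendance ∈ conditioning set.
  P6: blocked at chain node Attendance ∈ conditioning set.
  P7: blocked at chain node Attendance ∈ conditioning set.
  P8: blocked at fork node Attendance ∈ conditioning set.
{Attendance, ParentEd} contains no descendant of ClassSize and blocks every backdoor path.
Every element of {Attendance, ParentEd} is needed (dropping Attendance leaves P8 open; dropping ParentEd leaves P1 open), so no proper subset is valid.
Among all size-2 subsets of the eligible variables, only {Attendance, ParentEd} blocks every backdoor path, so it is the unique smallest valid adjustment set.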